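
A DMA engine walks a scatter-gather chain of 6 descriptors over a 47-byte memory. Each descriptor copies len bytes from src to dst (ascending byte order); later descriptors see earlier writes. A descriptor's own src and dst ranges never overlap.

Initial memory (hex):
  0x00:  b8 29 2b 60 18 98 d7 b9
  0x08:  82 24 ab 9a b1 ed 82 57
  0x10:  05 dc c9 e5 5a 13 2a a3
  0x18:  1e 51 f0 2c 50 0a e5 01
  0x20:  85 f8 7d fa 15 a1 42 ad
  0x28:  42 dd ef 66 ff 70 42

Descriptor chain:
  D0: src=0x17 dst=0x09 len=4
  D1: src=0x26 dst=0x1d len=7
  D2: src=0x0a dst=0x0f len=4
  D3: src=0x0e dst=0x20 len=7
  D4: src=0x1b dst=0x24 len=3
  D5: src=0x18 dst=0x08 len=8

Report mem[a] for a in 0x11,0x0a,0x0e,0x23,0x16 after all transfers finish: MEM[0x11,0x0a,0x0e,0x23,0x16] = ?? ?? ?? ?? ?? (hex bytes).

MEM[0x11,0x0a,0x0e,0x23,0x16] = f0 f0 ad f0 2a

#0 dst[0x09+4] := {0xa3,0x1e,0x51,0xf0}
#1 dst[0x1d+7] := {0x42,0xad,0x42,0xdd,0xef,0x66,0xff}
#2 dst[0x0f+4] := {0x1e,0x51,0xf0,0xed}
#3 dst[0x20+7] := {0x82,0x1e,0x51,0xf0,0xed,0xe5,0x5a}
#4 dst[0x24+3] := {0x2c,0x50,0x42}
#5 dst[0x08+8] := {0x1e,0x51,0xf0,0x2c,0x50,0x42,0xad,0x42}
query mem[0x11]=0xf0, mem[0x0a]=0xf0, mem[0x0e]=0xad, mem[0x23]=0xf0, mem[0x16]=0x2a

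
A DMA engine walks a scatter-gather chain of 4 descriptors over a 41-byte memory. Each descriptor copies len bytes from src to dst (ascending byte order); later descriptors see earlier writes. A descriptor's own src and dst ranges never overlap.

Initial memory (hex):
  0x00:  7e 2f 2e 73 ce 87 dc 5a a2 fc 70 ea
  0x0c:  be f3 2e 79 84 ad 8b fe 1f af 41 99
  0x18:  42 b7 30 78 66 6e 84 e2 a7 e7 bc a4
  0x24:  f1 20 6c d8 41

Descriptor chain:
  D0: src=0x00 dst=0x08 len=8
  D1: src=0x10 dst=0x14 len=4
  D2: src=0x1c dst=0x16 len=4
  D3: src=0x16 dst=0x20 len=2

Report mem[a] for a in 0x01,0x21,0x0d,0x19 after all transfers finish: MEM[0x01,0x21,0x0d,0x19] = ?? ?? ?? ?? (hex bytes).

MEM[0x01,0x21,0x0d,0x19] = 2f 6e 87 e2

[0] 0x00->0x08 len=8 : 7e 2f 2e 73 ce 87 dc 5a
[1] 0x10->0x14 len=4 : 84 ad 8b fe
[2] 0x1c->0x16 len=4 : 66 6e 84 e2
[3] 0x16->0x20 len=2 : 66 6e
query mem[0x01]=0x2f, mem[0x21]=0x6e, mem[0x0d]=0x87, mem[0x19]=0xe2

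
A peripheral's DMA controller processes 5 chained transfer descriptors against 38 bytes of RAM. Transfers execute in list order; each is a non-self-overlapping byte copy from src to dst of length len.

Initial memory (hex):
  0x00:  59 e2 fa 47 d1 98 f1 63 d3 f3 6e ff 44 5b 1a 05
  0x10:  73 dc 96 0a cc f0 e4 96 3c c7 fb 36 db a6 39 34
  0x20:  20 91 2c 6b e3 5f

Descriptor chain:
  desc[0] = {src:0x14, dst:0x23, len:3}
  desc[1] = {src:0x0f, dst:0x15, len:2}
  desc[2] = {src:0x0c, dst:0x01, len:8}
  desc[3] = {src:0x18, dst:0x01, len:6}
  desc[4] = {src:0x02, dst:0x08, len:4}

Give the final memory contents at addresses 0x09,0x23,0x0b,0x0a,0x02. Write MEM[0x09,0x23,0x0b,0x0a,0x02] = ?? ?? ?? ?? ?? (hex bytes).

MEM[0x09,0x23,0x0b,0x0a,0x02] = fb cc db 36 c7

#0 dst[0x23+3] := {0xcc,0xf0,0xe4}
#1 dst[0x15+2] := {0x05,0x73}
#2 dst[0x01+8] := {0x44,0x5b,0x1a,0x05,0x73,0xdc,0x96,0x0a}
#3 dst[0x01+6] := {0x3c,0xc7,0xfb,0x36,0xdb,0xa6}
#4 dst[0x08+4] := {0xc7,0xfb,0x36,0xdb}
query mem[0x09]=0xfb, mem[0x23]=0xcc, mem[0x0b]=0xdb, mem[0x0a]=0x36, mem[0x02]=0xc7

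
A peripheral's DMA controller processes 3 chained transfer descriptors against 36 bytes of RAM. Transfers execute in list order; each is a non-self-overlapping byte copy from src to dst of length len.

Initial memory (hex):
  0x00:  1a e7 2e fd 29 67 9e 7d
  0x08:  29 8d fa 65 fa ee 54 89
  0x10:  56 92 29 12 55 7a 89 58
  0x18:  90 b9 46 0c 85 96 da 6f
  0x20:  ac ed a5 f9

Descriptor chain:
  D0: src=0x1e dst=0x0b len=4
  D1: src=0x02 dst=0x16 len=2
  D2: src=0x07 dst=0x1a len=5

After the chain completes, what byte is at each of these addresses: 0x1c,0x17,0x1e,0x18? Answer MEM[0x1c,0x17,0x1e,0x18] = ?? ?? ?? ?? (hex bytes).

MEM[0x1c,0x17,0x1e,0x18] = 8d fd da 90

[0] 0x1e->0x0b len=4 : da 6f ac ed
[1] 0x02->0x16 len=2 : 2e fd
[2] 0x07->0x1a len=5 : 7d 29 8d fa da
query mem[0x1c]=0x8d, mem[0x17]=0xfd, mem[0x1e]=0xda, mem[0x18]=0x90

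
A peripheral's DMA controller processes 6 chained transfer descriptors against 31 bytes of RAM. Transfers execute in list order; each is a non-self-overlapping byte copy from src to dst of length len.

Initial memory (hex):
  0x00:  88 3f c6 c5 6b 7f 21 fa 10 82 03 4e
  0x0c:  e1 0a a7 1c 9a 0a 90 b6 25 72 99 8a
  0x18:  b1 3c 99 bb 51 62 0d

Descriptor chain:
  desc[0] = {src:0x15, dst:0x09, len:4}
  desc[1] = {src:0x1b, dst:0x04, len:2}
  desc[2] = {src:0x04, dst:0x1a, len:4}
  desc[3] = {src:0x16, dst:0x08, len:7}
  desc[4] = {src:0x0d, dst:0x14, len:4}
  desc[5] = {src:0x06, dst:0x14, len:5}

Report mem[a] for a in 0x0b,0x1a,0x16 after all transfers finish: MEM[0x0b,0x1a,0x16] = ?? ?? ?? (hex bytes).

[0] 0x15->0x09 len=4 : 72 99 8a b1
[1] 0x1b->0x04 len=2 : bb 51
[2] 0x04->0x1a len=4 : bb 51 21 fa
[3] 0x16->0x08 len=7 : 99 8a b1 3c bb 51 21
[4] 0x0d->0x14 len=4 : 51 21 1c 9a
[5] 0x06->0x14 len=5 : 21 fa 99 8a b1
query mem[0x0b]=0x3c, mem[0x1a]=0xbb, mem[0x16]=0x99

MEM[0x0b,0x1a,0x16] = 3c bb 99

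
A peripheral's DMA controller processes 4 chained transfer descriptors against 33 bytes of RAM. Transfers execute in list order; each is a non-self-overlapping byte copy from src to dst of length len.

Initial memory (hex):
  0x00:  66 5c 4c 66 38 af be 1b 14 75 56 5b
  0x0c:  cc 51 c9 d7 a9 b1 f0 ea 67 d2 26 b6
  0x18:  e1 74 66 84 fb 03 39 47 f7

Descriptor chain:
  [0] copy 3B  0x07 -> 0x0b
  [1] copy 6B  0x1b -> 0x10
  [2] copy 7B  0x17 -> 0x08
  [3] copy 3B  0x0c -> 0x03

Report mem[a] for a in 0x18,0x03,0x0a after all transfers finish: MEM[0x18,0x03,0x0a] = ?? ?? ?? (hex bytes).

MEM[0x18,0x03,0x0a] = e1 84 74

  after D0: wrote 3B at 0x0b = 1b1475
  after D1: wrote 6B at 0x10 = 84fb033947f7
  after D2: wrote 7B at 0x08 = b6e1746684fb03
  after D3: wrote 3B at 0x03 = 84fb03
query mem[0x18]=0xe1, mem[0x03]=0x84, mem[0x0a]=0x74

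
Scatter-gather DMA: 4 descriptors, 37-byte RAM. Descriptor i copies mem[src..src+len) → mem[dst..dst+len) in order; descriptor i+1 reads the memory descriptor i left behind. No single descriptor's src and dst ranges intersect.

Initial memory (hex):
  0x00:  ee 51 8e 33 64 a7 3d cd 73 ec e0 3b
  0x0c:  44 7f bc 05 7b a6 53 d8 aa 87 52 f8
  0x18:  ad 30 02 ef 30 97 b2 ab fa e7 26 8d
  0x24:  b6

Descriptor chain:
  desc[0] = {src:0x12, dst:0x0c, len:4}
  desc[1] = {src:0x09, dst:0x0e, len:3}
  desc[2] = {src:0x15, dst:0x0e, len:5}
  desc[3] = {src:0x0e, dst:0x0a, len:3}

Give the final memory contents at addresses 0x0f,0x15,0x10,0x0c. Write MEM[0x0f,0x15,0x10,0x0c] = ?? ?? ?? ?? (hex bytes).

#0 dst[0x0c+4] := {0x53,0xd8,0xaa,0x87}
#1 dst[0x0e+3] := {0xec,0xe0,0x3b}
#2 dst[0x0e+5] := {0x87,0x52,0xf8,0xad,0x30}
#3 dst[0x0a+3] := {0x87,0x52,0xf8}
query mem[0x0f]=0x52, mem[0x15]=0x87, mem[0x10]=0xf8, mem[0x0c]=0xf8

MEM[0x0f,0x15,0x10,0x0c] = 52 87 f8 f8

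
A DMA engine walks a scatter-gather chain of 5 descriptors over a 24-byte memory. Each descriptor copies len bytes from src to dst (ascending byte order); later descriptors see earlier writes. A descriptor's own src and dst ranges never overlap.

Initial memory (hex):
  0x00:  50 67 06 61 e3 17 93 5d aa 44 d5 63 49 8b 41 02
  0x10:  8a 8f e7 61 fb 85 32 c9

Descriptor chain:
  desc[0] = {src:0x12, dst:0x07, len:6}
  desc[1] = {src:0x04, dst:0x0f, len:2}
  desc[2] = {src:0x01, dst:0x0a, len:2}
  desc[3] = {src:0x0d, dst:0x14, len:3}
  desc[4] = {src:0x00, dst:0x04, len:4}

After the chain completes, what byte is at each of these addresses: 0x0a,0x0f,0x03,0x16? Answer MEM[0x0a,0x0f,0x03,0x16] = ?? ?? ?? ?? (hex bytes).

D0: mem[0x07..0x0c] <- [e7 61 fb 85 32 c9]
D1: mem[0x0f..0x10] <- [e3 17]
D2: mem[0x0a..0x0b] <- [67 06]
D3: mem[0x14..0x16] <- [8b 41 e3]
D4: mem[0x04..0x07] <- [50 67 06 61]
query mem[0x0a]=0x67, mem[0x0f]=0xe3, mem[0x03]=0x61, mem[0x16]=0xe3

MEM[0x0a,0x0f,0x03,0x16] = 67 e3 61 e3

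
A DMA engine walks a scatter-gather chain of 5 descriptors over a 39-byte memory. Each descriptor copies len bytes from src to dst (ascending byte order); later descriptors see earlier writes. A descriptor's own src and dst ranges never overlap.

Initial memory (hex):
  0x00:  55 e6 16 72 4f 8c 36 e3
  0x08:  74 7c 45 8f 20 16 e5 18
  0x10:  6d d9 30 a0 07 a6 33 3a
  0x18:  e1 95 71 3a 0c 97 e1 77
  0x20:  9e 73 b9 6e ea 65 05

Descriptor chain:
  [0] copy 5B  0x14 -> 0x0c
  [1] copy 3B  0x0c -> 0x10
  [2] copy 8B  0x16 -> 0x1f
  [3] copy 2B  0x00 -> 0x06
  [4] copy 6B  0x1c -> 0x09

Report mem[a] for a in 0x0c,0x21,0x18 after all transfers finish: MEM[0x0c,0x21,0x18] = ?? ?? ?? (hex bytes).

MEM[0x0c,0x21,0x18] = 33 e1 e1

#0 dst[0x0c+5] := {0x07,0xa6,0x33,0x3a,0xe1}
#1 dst[0x10+3] := {0x07,0xa6,0x33}
#2 dst[0x1f+8] := {0x33,0x3a,0xe1,0x95,0x71,0x3a,0x0c,0x97}
#3 dst[0x06+2] := {0x55,0xe6}
#4 dst[0x09+6] := {0x0c,0x97,0xe1,0x33,0x3a,0xe1}
query mem[0x0c]=0x33, mem[0x21]=0xe1, mem[0x18]=0xe1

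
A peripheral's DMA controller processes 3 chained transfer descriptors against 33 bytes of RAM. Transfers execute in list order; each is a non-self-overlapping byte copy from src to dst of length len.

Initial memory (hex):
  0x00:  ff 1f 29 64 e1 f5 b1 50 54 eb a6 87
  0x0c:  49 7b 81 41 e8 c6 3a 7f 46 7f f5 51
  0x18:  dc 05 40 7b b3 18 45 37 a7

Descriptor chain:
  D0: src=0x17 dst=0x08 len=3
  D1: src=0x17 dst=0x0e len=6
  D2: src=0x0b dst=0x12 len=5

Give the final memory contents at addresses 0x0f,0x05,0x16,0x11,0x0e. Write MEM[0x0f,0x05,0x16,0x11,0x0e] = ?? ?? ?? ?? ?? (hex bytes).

MEM[0x0f,0x05,0x16,0x11,0x0e] = dc f5 dc 40 51

#0 dst[0x08+3] := {0x51,0xdc,0x05}
#1 dst[0x0e+6] := {0x51,0xdc,0x05,0x40,0x7b,0xb3}
#2 dst[0x12+5] := {0x87,0x49,0x7b,0x51,0xdc}
query mem[0x0f]=0xdc, mem[0x05]=0xf5, mem[0x16]=0xdc, mem[0x11]=0x40, mem[0x0e]=0x51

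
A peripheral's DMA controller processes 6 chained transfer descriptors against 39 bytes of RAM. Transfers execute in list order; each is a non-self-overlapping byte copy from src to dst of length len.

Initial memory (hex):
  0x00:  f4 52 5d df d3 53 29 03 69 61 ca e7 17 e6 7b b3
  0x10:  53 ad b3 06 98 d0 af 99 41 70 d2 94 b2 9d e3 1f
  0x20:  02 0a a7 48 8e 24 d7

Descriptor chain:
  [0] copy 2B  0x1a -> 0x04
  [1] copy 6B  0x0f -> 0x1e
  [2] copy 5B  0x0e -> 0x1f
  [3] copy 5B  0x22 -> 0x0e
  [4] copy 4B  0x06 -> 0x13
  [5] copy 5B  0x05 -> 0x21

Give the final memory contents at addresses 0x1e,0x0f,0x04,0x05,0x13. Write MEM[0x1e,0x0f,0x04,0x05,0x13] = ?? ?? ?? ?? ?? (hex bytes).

MEM[0x1e,0x0f,0x04,0x05,0x13] = b3 b3 d2 94 29

[0] 0x1a->0x04 len=2 : d2 94
[1] 0x0f->0x1e len=6 : b3 53 ad b3 06 98
[2] 0x0e->0x1f len=5 : 7b b3 53 ad b3
[3] 0x22->0x0e len=5 : ad b3 8e 24 d7
[4] 0x06->0x13 len=4 : 29 03 69 61
[5] 0x05->0x21 len=5 : 94 29 03 69 61
query mem[0x1e]=0xb3, mem[0x0f]=0xb3, mem[0x04]=0xd2, mem[0x05]=0x94, mem[0x13]=0x29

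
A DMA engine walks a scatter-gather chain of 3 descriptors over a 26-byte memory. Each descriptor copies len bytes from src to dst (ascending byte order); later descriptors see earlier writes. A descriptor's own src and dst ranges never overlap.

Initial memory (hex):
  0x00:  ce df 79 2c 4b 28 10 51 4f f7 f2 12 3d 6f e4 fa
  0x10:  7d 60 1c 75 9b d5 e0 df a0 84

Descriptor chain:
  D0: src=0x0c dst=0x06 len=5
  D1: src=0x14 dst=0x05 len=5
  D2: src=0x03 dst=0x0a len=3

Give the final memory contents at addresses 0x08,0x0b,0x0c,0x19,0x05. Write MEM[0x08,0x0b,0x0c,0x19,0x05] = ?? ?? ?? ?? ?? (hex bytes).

  after D0: wrote 5B at 0x06 = 3d6fe4fa7d
  after D1: wrote 5B at 0x05 = 9bd5e0dfa0
  after D2: wrote 3B at 0x0a = 2c4b9b
query mem[0x08]=0xdf, mem[0x0b]=0x4b, mem[0x0c]=0x9b, mem[0x19]=0x84, mem[0x05]=0x9b

MEM[0x08,0x0b,0x0c,0x19,0x05] = df 4b 9b 84 9b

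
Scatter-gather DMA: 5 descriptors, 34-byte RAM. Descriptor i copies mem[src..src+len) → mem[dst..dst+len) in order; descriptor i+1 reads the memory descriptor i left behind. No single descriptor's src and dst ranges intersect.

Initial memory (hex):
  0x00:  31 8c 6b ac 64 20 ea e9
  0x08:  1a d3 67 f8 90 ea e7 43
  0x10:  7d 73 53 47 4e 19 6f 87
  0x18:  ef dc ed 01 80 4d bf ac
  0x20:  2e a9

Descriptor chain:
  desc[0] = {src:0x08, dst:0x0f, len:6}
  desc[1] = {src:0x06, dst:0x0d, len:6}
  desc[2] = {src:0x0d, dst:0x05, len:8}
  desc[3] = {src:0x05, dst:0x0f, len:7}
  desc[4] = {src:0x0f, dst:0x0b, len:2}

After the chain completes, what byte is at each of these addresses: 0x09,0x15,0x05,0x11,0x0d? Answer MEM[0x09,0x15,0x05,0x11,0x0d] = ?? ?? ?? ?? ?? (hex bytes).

  after D0: wrote 6B at 0x0f = 1ad367f890ea
  after D1: wrote 6B at 0x0d = eae91ad367f8
  after D2: wrote 8B at 0x05 = eae91ad367f890ea
  after D3: wrote 7B at 0x0f = eae91ad367f890
  after D4: wrote 2B at 0x0b = eae9
query mem[0x09]=0x67, mem[0x15]=0x90, mem[0x05]=0xea, mem[0x11]=0x1a, mem[0x0d]=0xea

MEM[0x09,0x15,0x05,0x11,0x0d] = 67 90 ea 1a ea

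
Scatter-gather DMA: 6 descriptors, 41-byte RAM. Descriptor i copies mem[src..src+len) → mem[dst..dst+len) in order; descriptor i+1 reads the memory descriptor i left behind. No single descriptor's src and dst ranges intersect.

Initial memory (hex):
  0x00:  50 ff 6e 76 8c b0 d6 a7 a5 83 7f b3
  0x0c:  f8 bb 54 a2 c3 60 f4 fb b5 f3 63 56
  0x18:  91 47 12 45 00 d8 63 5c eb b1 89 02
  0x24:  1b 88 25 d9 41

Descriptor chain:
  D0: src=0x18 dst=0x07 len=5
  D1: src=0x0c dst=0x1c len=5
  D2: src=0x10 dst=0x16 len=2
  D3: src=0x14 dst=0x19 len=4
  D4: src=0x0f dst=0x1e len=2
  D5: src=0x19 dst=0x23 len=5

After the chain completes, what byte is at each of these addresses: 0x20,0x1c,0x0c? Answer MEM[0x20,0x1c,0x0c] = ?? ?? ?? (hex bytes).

MEM[0x20,0x1c,0x0c] = c3 60 f8

D0: mem[0x07..0x0b] <- [91 47 12 45 00]
D1: mem[0x1c..0x20] <- [f8 bb 54 a2 c3]
D2: mem[0x16..0x17] <- [c3 60]
D3: mem[0x19..0x1c] <- [b5 f3 c3 60]
D4: mem[0x1e..0x1f] <- [a2 c3]
D5: mem[0x23..0x27] <- [b5 f3 c3 60 bb]
query mem[0x20]=0xc3, mem[0x1c]=0x60, mem[0x0c]=0xf8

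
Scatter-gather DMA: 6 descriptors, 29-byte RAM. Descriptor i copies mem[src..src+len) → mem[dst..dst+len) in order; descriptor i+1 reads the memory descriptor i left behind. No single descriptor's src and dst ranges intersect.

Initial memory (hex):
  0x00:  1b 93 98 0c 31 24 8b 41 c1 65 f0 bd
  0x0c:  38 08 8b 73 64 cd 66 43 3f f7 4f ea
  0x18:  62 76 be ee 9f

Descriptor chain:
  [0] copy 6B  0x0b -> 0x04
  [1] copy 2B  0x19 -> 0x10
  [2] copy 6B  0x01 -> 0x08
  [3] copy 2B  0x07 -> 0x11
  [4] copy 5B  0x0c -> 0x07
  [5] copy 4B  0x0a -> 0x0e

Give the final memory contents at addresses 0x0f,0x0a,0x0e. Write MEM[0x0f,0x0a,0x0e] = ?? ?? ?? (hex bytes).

MEM[0x0f,0x0a,0x0e] = 76 73 73

#0 dst[0x04+6] := {0xbd,0x38,0x08,0x8b,0x73,0x64}
#1 dst[0x10+2] := {0x76,0xbe}
#2 dst[0x08+6] := {0x93,0x98,0x0c,0xbd,0x38,0x08}
#3 dst[0x11+2] := {0x8b,0x93}
#4 dst[0x07+5] := {0x38,0x08,0x8b,0x73,0x76}
#5 dst[0x0e+4] := {0x73,0x76,0x38,0x08}
query mem[0x0f]=0x76, mem[0x0a]=0x73, mem[0x0e]=0x73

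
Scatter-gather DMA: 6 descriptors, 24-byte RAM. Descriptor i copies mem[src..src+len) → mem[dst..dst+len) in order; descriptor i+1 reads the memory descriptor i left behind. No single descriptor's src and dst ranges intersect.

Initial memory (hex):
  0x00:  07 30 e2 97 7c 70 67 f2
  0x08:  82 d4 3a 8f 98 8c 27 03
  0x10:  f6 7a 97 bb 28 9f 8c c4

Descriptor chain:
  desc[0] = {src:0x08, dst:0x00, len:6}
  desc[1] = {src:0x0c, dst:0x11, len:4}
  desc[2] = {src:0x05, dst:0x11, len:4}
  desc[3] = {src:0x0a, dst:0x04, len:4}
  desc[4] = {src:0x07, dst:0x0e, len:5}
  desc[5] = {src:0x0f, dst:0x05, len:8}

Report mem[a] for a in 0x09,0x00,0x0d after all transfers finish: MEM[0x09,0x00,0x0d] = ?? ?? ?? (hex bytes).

MEM[0x09,0x00,0x0d] = f2 82 8c

#0 dst[0x00+6] := {0x82,0xd4,0x3a,0x8f,0x98,0x8c}
#1 dst[0x11+4] := {0x98,0x8c,0x27,0x03}
#2 dst[0x11+4] := {0x8c,0x67,0xf2,0x82}
#3 dst[0x04+4] := {0x3a,0x8f,0x98,0x8c}
#4 dst[0x0e+5] := {0x8c,0x82,0xd4,0x3a,0x8f}
#5 dst[0x05+8] := {0x82,0xd4,0x3a,0x8f,0xf2,0x82,0x9f,0x8c}
query mem[0x09]=0xf2, mem[0x00]=0x82, mem[0x0d]=0x8c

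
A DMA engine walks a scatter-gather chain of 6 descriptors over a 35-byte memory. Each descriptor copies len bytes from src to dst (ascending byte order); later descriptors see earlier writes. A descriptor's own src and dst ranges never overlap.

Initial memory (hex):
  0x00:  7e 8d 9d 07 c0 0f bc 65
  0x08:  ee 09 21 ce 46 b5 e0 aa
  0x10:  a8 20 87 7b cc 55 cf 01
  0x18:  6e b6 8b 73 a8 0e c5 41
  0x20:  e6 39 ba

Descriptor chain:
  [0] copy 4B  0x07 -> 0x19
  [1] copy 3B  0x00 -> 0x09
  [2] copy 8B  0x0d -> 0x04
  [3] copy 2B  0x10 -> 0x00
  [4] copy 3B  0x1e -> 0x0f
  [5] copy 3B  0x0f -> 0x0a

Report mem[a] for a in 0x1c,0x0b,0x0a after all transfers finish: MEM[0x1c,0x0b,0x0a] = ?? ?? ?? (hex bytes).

  after D0: wrote 4B at 0x19 = 65ee0921
  after D1: wrote 3B at 0x09 = 7e8d9d
  after D2: wrote 8B at 0x04 = b5e0aaa820877bcc
  after D3: wrote 2B at 0x00 = a820
  after D4: wrote 3B at 0x0f = c541e6
  after D5: wrote 3B at 0x0a = c541e6
query mem[0x1c]=0x21, mem[0x0b]=0x41, mem[0x0a]=0xc5

MEM[0x1c,0x0b,0x0a] = 21 41 c5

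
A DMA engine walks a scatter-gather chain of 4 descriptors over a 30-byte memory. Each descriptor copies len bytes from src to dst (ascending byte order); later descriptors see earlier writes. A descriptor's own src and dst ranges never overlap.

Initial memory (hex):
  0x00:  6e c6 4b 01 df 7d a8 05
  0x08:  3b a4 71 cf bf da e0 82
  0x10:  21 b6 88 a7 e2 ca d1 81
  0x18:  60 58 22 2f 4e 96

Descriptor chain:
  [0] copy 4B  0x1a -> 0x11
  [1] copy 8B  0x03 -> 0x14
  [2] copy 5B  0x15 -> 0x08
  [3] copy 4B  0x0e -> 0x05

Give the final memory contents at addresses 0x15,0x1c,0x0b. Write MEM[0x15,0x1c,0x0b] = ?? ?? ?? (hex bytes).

MEM[0x15,0x1c,0x0b] = df 4e 05

D0: mem[0x11..0x14] <- [22 2f 4e 96]
D1: mem[0x14..0x1b] <- [01 df 7d a8 05 3b a4 71]
D2: mem[0x08..0x0c] <- [df 7d a8 05 3b]
D3: mem[0x05..0x08] <- [e0 82 21 22]
query mem[0x15]=0xdf, mem[0x1c]=0x4e, mem[0x0b]=0x05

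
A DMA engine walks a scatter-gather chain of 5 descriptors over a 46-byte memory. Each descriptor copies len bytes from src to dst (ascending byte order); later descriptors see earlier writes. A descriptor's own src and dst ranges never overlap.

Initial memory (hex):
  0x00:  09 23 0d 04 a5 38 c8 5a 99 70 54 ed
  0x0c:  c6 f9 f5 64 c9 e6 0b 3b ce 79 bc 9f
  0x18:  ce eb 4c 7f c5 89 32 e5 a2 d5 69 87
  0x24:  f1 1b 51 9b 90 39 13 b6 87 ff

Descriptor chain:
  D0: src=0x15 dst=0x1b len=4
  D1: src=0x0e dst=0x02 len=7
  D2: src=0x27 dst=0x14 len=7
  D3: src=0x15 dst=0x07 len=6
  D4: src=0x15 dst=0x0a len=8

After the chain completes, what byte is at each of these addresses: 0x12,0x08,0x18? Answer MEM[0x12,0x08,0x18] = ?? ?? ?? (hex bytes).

D0: mem[0x1b..0x1e] <- [79 bc 9f ce]
D1: mem[0x02..0x08] <- [f5 64 c9 e6 0b 3b ce]
D2: mem[0x14..0x1a] <- [9b 90 39 13 b6 87 ff]
D3: mem[0x07..0x0c] <- [90 39 13 b6 87 ff]
D4: mem[0x0a..0x11] <- [90 39 13 b6 87 ff 79 bc]
query mem[0x12]=0x0b, mem[0x08]=0x39, mem[0x18]=0xb6

MEM[0x12,0x08,0x18] = 0b 39 b6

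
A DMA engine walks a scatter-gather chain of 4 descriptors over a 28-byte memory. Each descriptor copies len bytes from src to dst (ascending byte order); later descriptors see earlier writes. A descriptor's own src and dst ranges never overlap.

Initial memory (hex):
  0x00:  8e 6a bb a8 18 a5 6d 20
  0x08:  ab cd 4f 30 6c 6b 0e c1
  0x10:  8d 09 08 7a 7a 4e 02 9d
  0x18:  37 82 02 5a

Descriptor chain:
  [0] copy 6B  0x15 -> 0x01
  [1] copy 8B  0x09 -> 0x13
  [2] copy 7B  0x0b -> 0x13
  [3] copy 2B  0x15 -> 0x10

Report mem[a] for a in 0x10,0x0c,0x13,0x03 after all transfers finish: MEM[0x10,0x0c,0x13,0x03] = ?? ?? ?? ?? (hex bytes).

D0: mem[0x01..0x06] <- [4e 02 9d 37 82 02]
D1: mem[0x13..0x1a] <- [cd 4f 30 6c 6b 0e c1 8d]
D2: mem[0x13..0x19] <- [30 6c 6b 0e c1 8d 09]
D3: mem[0x10..0x11] <- [6b 0e]
query mem[0x10]=0x6b, mem[0x0c]=0x6c, mem[0x13]=0x30, mem[0x03]=0x9d

MEM[0x10,0x0c,0x13,0x03] = 6b 6c 30 9d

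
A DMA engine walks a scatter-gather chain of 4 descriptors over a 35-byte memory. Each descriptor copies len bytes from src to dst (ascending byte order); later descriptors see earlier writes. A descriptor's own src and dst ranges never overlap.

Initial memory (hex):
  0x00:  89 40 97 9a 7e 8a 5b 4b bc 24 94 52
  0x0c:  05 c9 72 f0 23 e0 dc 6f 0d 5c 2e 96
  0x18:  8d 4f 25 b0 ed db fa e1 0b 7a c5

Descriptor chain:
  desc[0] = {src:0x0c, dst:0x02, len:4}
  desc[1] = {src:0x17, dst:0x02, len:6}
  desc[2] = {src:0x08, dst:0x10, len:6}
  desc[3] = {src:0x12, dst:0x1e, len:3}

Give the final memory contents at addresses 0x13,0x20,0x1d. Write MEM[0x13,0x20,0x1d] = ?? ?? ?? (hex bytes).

D0: mem[0x02..0x05] <- [05 c9 72 f0]
D1: mem[0x02..0x07] <- [96 8d 4f 25 b0 ed]
D2: mem[0x10..0x15] <- [bc 24 94 52 05 c9]
D3: mem[0x1e..0x20] <- [94 52 05]
query mem[0x13]=0x52, mem[0x20]=0x05, mem[0x1d]=0xdb

MEM[0x13,0x20,0x1d] = 52 05 db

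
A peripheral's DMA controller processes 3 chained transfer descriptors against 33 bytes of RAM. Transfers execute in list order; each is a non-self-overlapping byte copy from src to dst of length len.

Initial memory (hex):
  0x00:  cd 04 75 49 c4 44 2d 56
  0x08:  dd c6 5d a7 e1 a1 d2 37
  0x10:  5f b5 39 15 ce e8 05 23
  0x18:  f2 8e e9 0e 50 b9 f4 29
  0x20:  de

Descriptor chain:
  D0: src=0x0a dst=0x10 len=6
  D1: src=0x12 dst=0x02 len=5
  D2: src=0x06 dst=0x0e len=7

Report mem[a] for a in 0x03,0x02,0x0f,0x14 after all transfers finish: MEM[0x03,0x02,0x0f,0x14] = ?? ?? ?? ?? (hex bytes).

MEM[0x03,0x02,0x0f,0x14] = a1 e1 56 e1

D0: mem[0x10..0x15] <- [5d a7 e1 a1 d2 37]
D1: mem[0x02..0x06] <- [e1 a1 d2 37 05]
D2: mem[0x0e..0x14] <- [05 56 dd c6 5d a7 e1]
query mem[0x03]=0xa1, mem[0x02]=0xe1, mem[0x0f]=0x56, mem[0x14]=0xe1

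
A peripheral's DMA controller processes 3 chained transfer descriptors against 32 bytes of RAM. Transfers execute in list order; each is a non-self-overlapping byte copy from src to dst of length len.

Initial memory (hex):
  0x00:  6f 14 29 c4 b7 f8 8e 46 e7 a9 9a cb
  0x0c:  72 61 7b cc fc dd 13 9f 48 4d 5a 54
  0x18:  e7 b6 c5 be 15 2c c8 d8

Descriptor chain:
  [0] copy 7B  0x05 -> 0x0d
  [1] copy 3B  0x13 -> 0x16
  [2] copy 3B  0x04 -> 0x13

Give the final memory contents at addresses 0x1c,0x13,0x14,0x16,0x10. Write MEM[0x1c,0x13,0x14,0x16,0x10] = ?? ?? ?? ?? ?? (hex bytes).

#0 dst[0x0d+7] := {0xf8,0x8e,0x46,0xe7,0xa9,0x9a,0xcb}
#1 dst[0x16+3] := {0xcb,0x48,0x4d}
#2 dst[0x13+3] := {0xb7,0xf8,0x8e}
query mem[0x1c]=0x15, mem[0x13]=0xb7, mem[0x14]=0xf8, mem[0x16]=0xcb, mem[0x10]=0xe7

MEM[0x1c,0x13,0x14,0x16,0x10] = 15 b7 f8 cb e7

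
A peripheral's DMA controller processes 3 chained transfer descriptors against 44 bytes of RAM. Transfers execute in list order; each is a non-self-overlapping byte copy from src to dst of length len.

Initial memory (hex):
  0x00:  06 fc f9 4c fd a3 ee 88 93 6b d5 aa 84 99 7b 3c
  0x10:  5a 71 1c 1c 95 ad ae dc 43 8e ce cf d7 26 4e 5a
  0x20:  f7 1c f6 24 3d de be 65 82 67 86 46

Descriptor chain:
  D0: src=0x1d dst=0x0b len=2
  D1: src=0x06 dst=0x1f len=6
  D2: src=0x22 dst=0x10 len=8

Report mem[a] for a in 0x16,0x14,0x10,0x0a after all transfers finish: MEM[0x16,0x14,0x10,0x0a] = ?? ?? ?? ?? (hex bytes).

MEM[0x16,0x14,0x10,0x0a] = 82 be 6b d5

D0: mem[0x0b..0x0c] <- [26 4e]
D1: mem[0x1f..0x24] <- [ee 88 93 6b d5 26]
D2: mem[0x10..0x17] <- [6b d5 26 de be 65 82 67]
query mem[0x16]=0x82, mem[0x14]=0xbe, mem[0x10]=0x6b, mem[0x0a]=0xd5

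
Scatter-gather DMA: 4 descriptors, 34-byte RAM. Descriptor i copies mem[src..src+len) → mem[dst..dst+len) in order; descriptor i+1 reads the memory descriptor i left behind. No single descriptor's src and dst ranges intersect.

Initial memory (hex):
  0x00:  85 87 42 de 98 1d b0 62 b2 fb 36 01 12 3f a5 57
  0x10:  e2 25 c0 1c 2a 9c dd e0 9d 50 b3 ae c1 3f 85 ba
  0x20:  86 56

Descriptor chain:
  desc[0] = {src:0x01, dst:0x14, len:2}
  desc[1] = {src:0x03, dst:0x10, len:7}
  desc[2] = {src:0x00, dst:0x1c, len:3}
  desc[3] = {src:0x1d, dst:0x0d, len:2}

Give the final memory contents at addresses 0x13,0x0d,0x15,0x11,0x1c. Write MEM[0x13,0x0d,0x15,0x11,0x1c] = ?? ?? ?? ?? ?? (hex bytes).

#0 dst[0x14+2] := {0x87,0x42}
#1 dst[0x10+7] := {0xde,0x98,0x1d,0xb0,0x62,0xb2,0xfb}
#2 dst[0x1c+3] := {0x85,0x87,0x42}
#3 dst[0x0d+2] := {0x87,0x42}
query mem[0x13]=0xb0, mem[0x0d]=0x87, mem[0x15]=0xb2, mem[0x11]=0x98, mem[0x1c]=0x85

MEM[0x13,0x0d,0x15,0x11,0x1c] = b0 87 b2 98 85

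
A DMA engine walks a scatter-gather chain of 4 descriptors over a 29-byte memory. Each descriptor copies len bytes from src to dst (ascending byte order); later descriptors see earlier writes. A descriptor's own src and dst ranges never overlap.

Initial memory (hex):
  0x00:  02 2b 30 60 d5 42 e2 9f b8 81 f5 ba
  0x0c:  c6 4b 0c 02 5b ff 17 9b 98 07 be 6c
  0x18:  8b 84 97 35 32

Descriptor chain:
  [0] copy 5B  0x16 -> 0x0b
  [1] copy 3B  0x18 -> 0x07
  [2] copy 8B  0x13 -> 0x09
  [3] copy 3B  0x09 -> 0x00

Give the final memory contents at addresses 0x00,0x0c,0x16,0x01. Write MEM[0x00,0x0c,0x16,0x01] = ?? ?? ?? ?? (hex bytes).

  after D0: wrote 5B at 0x0b = be6c8b8497
  after D1: wrote 3B at 0x07 = 8b8497
  after D2: wrote 8B at 0x09 = 9b9807be6c8b8497
  after D3: wrote 3B at 0x00 = 9b9807
query mem[0x00]=0x9b, mem[0x0c]=0xbe, mem[0x16]=0xbe, mem[0x01]=0x98

MEM[0x00,0x0c,0x16,0x01] = 9b be be 98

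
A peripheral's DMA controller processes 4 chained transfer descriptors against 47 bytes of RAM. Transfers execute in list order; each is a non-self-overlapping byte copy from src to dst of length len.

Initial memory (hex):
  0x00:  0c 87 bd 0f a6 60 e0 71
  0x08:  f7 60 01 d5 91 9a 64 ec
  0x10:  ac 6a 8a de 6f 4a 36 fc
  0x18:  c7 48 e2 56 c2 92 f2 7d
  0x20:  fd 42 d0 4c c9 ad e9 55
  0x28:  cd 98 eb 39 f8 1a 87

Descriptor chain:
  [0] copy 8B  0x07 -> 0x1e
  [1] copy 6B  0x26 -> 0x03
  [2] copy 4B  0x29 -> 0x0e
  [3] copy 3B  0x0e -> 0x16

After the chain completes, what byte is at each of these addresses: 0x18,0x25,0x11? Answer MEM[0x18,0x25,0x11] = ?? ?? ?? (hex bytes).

#0 dst[0x1e+8] := {0x71,0xf7,0x60,0x01,0xd5,0x91,0x9a,0x64}
#1 dst[0x03+6] := {0xe9,0x55,0xcd,0x98,0xeb,0x39}
#2 dst[0x0e+4] := {0x98,0xeb,0x39,0xf8}
#3 dst[0x16+3] := {0x98,0xeb,0x39}
query mem[0x18]=0x39, mem[0x25]=0x64, mem[0x11]=0xf8

MEM[0x18,0x25,0x11] = 39 64 f8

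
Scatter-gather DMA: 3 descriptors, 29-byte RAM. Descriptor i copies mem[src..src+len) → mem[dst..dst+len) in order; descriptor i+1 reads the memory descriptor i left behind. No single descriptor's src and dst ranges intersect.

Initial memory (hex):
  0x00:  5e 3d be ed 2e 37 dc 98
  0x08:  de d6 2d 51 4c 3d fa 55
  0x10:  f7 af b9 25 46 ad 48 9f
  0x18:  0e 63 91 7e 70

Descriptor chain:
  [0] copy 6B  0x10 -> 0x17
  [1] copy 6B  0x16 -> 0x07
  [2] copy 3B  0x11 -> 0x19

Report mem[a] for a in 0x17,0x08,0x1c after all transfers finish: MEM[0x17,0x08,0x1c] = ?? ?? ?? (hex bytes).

[0] 0x10->0x17 len=6 : f7 af b9 25 46 ad
[1] 0x16->0x07 len=6 : 48 f7 af b9 25 46
[2] 0x11->0x19 len=3 : af b9 25
query mem[0x17]=0xf7, mem[0x08]=0xf7, mem[0x1c]=0xad

MEM[0x17,0x08,0x1c] = f7 f7 ad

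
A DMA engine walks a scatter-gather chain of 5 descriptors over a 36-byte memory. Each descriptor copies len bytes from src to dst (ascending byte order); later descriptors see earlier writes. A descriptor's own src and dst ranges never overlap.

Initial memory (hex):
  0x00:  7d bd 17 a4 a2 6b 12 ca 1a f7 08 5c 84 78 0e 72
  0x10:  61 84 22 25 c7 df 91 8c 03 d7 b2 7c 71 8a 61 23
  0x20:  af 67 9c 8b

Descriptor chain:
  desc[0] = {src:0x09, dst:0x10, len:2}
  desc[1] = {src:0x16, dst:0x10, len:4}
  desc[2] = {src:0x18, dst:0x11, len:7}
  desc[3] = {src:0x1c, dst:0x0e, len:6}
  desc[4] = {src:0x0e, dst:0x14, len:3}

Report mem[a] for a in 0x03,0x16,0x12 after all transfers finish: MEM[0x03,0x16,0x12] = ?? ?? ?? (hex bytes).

D0: mem[0x10..0x11] <- [f7 08]
D1: mem[0x10..0x13] <- [91 8c 03 d7]
D2: mem[0x11..0x17] <- [03 d7 b2 7c 71 8a 61]
D3: mem[0x0e..0x13] <- [71 8a 61 23 af 67]
D4: mem[0x14..0x16] <- [71 8a 61]
query mem[0x03]=0xa4, mem[0x16]=0x61, mem[0x12]=0xaf

MEM[0x03,0x16,0x12] = a4 61 af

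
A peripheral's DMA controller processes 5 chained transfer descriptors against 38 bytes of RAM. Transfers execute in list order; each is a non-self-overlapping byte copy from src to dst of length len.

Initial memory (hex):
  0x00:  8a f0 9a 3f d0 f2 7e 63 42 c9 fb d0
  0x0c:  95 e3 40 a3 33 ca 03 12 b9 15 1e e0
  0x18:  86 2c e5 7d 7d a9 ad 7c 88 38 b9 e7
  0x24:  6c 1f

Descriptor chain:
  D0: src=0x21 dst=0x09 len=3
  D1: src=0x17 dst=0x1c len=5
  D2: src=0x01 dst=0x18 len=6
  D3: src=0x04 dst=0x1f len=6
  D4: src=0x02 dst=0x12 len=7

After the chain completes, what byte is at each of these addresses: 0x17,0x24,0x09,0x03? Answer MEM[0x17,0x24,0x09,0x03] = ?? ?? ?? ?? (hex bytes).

  after D0: wrote 3B at 0x09 = 38b9e7
  after D1: wrote 5B at 0x1c = e0862ce57d
  after D2: wrote 6B at 0x18 = f09a3fd0f27e
  after D3: wrote 6B at 0x1f = d0f27e634238
  after D4: wrote 7B at 0x12 = 9a3fd0f27e6342
query mem[0x17]=0x63, mem[0x24]=0x38, mem[0x09]=0x38, mem[0x03]=0x3f

MEM[0x17,0x24,0x09,0x03] = 63 38 38 3f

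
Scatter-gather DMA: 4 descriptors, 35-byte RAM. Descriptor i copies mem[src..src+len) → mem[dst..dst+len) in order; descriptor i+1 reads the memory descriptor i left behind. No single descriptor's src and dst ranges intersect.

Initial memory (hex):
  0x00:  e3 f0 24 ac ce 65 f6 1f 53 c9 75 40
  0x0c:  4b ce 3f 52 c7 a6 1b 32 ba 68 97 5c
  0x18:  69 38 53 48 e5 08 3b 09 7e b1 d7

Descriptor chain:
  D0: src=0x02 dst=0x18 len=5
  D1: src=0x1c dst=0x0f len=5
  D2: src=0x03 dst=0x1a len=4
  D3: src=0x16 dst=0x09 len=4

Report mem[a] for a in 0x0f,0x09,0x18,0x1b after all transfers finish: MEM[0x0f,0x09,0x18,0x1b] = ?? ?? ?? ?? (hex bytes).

D0: mem[0x18..0x1c] <- [24 ac ce 65 f6]
D1: mem[0x0f..0x13] <- [f6 08 3b 09 7e]
D2: mem[0x1a..0x1d] <- [ac ce 65 f6]
D3: mem[0x09..0x0c] <- [97 5c 24 ac]
query mem[0x0f]=0xf6, mem[0x09]=0x97, mem[0x18]=0x24, mem[0x1b]=0xce

MEM[0x0f,0x09,0x18,0x1b] = f6 97 24 ce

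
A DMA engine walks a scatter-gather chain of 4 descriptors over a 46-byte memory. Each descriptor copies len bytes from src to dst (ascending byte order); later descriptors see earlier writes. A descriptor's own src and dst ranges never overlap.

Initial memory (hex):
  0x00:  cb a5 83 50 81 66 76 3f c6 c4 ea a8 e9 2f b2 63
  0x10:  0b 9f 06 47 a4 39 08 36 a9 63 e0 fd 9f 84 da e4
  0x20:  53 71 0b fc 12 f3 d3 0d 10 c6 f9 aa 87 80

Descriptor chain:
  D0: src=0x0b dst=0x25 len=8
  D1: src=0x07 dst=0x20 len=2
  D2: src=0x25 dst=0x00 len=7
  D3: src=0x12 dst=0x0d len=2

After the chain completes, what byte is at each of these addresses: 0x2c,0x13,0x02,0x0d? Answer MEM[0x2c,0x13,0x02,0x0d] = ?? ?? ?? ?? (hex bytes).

MEM[0x2c,0x13,0x02,0x0d] = 06 47 2f 06

D0: mem[0x25..0x2c] <- [a8 e9 2f b2 63 0b 9f 06]
D1: mem[0x20..0x21] <- [3f c6]
D2: mem[0x00..0x06] <- [a8 e9 2f b2 63 0b 9f]
D3: mem[0x0d..0x0e] <- [06 47]
query mem[0x2c]=0x06, mem[0x13]=0x47, mem[0x02]=0x2f, mem[0x0d]=0x06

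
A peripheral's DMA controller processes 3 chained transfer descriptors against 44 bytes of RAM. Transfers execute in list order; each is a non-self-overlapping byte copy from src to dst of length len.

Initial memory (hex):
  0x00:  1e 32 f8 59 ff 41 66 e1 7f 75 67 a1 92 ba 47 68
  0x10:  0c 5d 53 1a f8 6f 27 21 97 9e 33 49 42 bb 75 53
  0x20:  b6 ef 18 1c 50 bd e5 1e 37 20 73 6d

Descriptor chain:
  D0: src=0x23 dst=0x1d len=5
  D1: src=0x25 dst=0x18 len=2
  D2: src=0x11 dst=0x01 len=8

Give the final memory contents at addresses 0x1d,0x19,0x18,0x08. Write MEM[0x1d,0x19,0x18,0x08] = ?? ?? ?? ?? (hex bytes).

[0] 0x23->0x1d len=5 : 1c 50 bd e5 1e
[1] 0x25->0x18 len=2 : bd e5
[2] 0x11->0x01 len=8 : 5d 53 1a f8 6f 27 21 bd
query mem[0x1d]=0x1c, mem[0x19]=0xe5, mem[0x18]=0xbd, mem[0x08]=0xbd

MEM[0x1d,0x19,0x18,0x08] = 1c e5 bd bd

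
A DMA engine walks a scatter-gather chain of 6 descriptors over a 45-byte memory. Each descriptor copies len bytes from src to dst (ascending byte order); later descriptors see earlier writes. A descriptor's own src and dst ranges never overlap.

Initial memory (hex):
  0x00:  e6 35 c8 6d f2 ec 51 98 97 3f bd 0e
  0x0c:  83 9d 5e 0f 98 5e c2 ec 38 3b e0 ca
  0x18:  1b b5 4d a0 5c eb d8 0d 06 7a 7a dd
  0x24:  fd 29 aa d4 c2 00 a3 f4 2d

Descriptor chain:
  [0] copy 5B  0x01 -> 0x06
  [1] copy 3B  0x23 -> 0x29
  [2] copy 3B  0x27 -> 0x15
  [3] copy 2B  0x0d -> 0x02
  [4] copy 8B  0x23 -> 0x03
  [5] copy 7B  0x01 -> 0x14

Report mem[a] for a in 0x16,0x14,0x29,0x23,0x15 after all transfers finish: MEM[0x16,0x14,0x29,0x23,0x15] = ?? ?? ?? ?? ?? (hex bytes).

MEM[0x16,0x14,0x29,0x23,0x15] = dd 35 dd dd 9d

D0: mem[0x06..0x0a] <- [35 c8 6d f2 ec]
D1: mem[0x29..0x2b] <- [dd fd 29]
D2: mem[0x15..0x17] <- [d4 c2 dd]
D3: mem[0x02..0x03] <- [9d 5e]
D4: mem[0x03..0x0a] <- [dd fd 29 aa d4 c2 dd fd]
D5: mem[0x14..0x1a] <- [35 9d dd fd 29 aa d4]
query mem[0x16]=0xdd, mem[0x14]=0x35, mem[0x29]=0xdd, mem[0x23]=0xdd, mem[0x15]=0x9d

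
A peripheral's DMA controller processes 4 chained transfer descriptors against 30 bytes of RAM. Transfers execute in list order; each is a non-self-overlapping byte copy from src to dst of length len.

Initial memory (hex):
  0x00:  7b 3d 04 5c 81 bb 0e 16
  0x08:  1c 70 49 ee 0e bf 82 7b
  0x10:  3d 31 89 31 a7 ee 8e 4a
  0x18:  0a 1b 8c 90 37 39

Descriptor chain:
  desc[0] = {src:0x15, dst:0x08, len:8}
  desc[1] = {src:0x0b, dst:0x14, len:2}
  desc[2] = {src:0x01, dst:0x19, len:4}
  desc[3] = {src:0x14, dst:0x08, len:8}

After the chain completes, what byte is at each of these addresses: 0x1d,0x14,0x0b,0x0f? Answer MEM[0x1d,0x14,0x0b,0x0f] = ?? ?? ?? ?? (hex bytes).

MEM[0x1d,0x14,0x0b,0x0f] = 39 0a 4a 5c

D0: mem[0x08..0x0f] <- [ee 8e 4a 0a 1b 8c 90 37]
D1: mem[0x14..0x15] <- [0a 1b]
D2: mem[0x19..0x1c] <- [3d 04 5c 81]
D3: mem[0x08..0x0f] <- [0a 1b 8e 4a 0a 3d 04 5c]
query mem[0x1d]=0x39, mem[0x14]=0x0a, mem[0x0b]=0x4a, mem[0x0f]=0x5c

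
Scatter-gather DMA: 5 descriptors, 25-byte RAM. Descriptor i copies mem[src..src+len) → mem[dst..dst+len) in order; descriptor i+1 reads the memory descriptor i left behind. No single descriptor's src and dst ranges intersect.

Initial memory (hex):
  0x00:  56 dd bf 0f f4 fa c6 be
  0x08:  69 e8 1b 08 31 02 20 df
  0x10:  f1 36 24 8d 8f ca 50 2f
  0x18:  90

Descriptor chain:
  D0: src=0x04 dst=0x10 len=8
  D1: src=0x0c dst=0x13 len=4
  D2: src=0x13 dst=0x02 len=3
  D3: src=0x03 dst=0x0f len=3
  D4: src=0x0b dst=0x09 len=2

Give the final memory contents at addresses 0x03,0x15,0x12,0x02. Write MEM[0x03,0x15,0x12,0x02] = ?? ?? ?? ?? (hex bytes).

MEM[0x03,0x15,0x12,0x02] = 02 20 c6 31

D0: mem[0x10..0x17] <- [f4 fa c6 be 69 e8 1b 08]
D1: mem[0x13..0x16] <- [31 02 20 df]
D2: mem[0x02..0x04] <- [31 02 20]
D3: mem[0x0f..0x11] <- [02 20 fa]
D4: mem[0x09..0x0a] <- [08 31]
query mem[0x03]=0x02, mem[0x15]=0x20, mem[0x12]=0xc6, mem[0x02]=0x31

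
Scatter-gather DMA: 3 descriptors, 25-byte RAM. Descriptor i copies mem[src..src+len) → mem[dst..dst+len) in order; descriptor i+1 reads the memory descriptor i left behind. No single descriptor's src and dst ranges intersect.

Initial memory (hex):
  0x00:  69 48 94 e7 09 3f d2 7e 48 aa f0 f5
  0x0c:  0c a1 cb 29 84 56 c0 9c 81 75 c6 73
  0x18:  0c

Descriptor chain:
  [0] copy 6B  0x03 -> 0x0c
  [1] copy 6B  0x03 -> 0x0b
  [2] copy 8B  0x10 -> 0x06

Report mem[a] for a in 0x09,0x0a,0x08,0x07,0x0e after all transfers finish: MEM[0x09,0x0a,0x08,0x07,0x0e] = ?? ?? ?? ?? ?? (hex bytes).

D0: mem[0x0c..0x11] <- [e7 09 3f d2 7e 48]
D1: mem[0x0b..0x10] <- [e7 09 3f d2 7e 48]
D2: mem[0x06..0x0d] <- [48 48 c0 9c 81 75 c6 73]
query mem[0x09]=0x9c, mem[0x0a]=0x81, mem[0x08]=0xc0, mem[0x07]=0x48, mem[0x0e]=0xd2

MEM[0x09,0x0a,0x08,0x07,0x0e] = 9c 81 c0 48 d2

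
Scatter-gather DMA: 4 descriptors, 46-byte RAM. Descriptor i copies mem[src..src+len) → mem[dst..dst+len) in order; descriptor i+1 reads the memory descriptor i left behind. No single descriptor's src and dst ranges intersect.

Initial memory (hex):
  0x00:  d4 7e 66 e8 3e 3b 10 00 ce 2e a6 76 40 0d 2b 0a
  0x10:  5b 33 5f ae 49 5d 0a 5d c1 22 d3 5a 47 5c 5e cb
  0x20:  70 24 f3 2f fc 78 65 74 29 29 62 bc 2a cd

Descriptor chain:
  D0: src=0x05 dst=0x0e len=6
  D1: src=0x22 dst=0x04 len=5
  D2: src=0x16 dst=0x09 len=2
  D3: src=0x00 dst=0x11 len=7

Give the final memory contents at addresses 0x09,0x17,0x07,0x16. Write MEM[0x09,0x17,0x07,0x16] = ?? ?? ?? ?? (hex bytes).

  after D0: wrote 6B at 0x0e = 3b1000ce2ea6
  after D1: wrote 5B at 0x04 = f32ffc7865
  after D2: wrote 2B at 0x09 = 0a5d
  after D3: wrote 7B at 0x11 = d47e66e8f32ffc
query mem[0x09]=0x0a, mem[0x17]=0xfc, mem[0x07]=0x78, mem[0x16]=0x2f

MEM[0x09,0x17,0x07,0x16] = 0a fc 78 2f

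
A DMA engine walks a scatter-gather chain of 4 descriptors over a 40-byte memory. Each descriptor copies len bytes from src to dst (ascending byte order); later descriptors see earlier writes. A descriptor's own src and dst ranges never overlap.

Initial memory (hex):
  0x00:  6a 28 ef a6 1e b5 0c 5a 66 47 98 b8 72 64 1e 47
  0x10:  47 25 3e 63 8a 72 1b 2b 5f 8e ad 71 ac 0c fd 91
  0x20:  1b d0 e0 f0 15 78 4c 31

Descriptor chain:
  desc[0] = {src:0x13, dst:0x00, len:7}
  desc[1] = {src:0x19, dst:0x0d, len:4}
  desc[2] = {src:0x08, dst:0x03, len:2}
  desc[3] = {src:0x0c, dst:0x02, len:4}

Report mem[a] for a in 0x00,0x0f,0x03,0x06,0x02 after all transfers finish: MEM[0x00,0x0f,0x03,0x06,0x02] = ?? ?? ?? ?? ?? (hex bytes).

  after D0: wrote 7B at 0x00 = 638a721b2b5f8e
  after D1: wrote 4B at 0x0d = 8ead71ac
  after D2: wrote 2B at 0x03 = 6647
  after D3: wrote 4B at 0x02 = 728ead71
query mem[0x00]=0x63, mem[0x0f]=0x71, mem[0x03]=0x8e, mem[0x06]=0x8e, mem[0x02]=0x72

MEM[0x00,0x0f,0x03,0x06,0x02] = 63 71 8e 8e 72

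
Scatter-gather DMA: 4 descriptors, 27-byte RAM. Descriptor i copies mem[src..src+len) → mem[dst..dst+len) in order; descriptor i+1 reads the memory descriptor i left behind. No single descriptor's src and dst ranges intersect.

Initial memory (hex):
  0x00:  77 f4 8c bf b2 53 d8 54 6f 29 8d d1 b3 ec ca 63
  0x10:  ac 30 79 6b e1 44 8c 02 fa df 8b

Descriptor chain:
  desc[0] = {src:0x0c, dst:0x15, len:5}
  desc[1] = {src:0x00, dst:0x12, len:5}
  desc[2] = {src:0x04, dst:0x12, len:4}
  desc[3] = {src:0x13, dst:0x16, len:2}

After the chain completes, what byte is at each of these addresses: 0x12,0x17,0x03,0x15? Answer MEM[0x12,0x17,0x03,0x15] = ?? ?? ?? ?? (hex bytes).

MEM[0x12,0x17,0x03,0x15] = b2 d8 bf 54

  after D0: wrote 5B at 0x15 = b3ecca63ac
  after D1: wrote 5B at 0x12 = 77f48cbfb2
  after D2: wrote 4B at 0x12 = b253d854
  after D3: wrote 2B at 0x16 = 53d8
query mem[0x12]=0xb2, mem[0x17]=0xd8, mem[0x03]=0xbf, mem[0x15]=0x54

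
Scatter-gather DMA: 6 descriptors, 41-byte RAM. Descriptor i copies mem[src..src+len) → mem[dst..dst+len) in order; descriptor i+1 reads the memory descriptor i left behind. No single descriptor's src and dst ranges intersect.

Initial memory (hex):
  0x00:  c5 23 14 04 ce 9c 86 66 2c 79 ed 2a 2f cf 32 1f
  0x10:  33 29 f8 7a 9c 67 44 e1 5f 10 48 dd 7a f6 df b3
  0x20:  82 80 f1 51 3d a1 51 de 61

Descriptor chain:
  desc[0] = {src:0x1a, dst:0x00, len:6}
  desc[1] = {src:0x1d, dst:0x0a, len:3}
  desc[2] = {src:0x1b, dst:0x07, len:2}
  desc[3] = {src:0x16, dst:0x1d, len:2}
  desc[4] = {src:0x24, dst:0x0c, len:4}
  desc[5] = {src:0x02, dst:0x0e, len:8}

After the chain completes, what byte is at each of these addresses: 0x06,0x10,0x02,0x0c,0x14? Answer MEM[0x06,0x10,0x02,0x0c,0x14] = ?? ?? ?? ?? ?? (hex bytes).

MEM[0x06,0x10,0x02,0x0c,0x14] = 86 df 7a 3d 7a

D0: mem[0x00..0x05] <- [48 dd 7a f6 df b3]
D1: mem[0x0a..0x0c] <- [f6 df b3]
D2: mem[0x07..0x08] <- [dd 7a]
D3: mem[0x1d..0x1e] <- [44 e1]
D4: mem[0x0c..0x0f] <- [3d a1 51 de]
D5: mem[0x0e..0x15] <- [7a f6 df b3 86 dd 7a 79]
query mem[0x06]=0x86, mem[0x10]=0xdf, mem[0x02]=0x7a, mem[0x0c]=0x3d, mem[0x14]=0x7a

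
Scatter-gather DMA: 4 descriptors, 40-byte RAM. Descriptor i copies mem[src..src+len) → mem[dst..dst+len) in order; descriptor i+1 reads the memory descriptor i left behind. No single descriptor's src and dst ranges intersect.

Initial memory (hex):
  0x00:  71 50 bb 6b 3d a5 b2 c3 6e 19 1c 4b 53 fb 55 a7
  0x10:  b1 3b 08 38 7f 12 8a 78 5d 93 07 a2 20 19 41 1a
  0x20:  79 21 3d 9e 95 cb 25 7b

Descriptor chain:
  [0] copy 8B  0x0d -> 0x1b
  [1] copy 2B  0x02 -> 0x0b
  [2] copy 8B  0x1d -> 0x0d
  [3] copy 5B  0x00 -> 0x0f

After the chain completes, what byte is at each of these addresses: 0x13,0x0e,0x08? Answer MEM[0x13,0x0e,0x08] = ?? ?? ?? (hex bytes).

MEM[0x13,0x0e,0x08] = 3d b1 6e

[0] 0x0d->0x1b len=8 : fb 55 a7 b1 3b 08 38 7f
[1] 0x02->0x0b len=2 : bb 6b
[2] 0x1d->0x0d len=8 : a7 b1 3b 08 38 7f 9e 95
[3] 0x00->0x0f len=5 : 71 50 bb 6b 3d
query mem[0x13]=0x3d, mem[0x0e]=0xb1, mem[0x08]=0x6e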